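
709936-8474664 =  - 7764728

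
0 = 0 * 72153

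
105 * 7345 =771225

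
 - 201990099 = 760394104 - 962384203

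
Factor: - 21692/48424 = -2^( - 1 )*11^1 * 17^1 *29^1*6053^( - 1) = -  5423/12106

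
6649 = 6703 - 54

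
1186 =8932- 7746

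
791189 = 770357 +20832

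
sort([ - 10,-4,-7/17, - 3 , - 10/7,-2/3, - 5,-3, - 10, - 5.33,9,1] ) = [ - 10,-10,  -  5.33, - 5, - 4 , - 3, - 3,  -  10/7,-2/3 ,  -  7/17,1,9]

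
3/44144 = 3/44144=0.00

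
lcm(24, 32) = 96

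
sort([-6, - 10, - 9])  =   [ - 10, - 9,-6] 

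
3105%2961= 144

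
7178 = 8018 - 840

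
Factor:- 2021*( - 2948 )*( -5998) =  - 2^3*11^1*43^1*47^1*67^1*2999^1  =  -35735532184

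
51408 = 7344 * 7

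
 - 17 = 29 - 46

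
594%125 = 94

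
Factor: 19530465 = 3^1*5^1 * 31^1*97^1*433^1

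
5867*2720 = 15958240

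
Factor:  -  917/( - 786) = 7/6= 2^( -1) * 3^( - 1 ) *7^1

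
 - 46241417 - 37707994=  - 83949411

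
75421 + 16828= 92249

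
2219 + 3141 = 5360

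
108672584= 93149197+15523387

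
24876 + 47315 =72191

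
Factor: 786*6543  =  5142798 = 2^1 * 3^3*131^1*727^1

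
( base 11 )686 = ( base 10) 820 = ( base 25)17K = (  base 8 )1464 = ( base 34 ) O4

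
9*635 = 5715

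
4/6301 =4/6301 = 0.00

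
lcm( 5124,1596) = 97356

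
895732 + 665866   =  1561598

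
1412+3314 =4726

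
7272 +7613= 14885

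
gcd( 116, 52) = 4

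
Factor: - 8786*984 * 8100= - 70027934400 = - 2^6 * 3^5*5^2*23^1*41^1 *191^1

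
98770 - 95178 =3592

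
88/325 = 88/325 = 0.27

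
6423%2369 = 1685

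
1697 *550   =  933350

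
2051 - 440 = 1611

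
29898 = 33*906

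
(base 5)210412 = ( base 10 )6982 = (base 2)1101101000110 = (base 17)172C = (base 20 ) h92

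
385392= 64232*6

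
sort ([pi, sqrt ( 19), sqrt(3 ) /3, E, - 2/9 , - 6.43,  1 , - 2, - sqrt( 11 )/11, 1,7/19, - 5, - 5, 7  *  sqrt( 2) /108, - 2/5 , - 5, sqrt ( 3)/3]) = [ - 6.43, - 5, - 5, - 5, - 2, - 2/5,  -  sqrt( 11)/11, - 2/9, 7*sqrt( 2 ) /108, 7/19, sqrt( 3)/3, sqrt( 3)/3,1,1, E, pi, sqrt( 19 )]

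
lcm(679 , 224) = 21728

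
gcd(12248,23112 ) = 8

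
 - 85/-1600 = 17/320=0.05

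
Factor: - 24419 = -24419^1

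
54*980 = 52920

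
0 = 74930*0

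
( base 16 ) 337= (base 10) 823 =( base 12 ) 587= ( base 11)689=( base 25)17N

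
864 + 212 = 1076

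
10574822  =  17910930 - 7336108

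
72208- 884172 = - 811964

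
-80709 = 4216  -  84925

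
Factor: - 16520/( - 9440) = 7/4 = 2^( - 2) * 7^1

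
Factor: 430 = 2^1*5^1 *43^1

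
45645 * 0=0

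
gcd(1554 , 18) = 6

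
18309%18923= 18309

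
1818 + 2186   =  4004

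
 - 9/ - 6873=3/2291 = 0.00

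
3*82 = 246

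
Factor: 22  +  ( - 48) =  - 26 = -  2^1*13^1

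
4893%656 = 301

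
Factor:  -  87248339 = - 87248339^1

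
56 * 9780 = 547680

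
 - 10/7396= -5/3698 = - 0.00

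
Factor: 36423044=2^2*7^1 * 17^1*76519^1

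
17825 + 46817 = 64642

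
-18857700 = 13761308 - 32619008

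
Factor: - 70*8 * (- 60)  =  33600 = 2^6*3^1 * 5^2 * 7^1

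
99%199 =99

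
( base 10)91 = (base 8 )133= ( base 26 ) 3D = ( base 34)2N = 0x5b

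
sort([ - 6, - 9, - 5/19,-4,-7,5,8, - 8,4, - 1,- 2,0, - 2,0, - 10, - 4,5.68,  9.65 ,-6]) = [ - 10, - 9 , - 8,-7, - 6, - 6, - 4, - 4,-2, - 2, - 1, - 5/19, 0,0, 4, 5, 5.68, 8,9.65]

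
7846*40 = 313840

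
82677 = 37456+45221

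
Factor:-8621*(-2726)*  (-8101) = -190380353446  =  -2^1*29^1*37^1*47^1*233^1*8101^1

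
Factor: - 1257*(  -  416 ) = 522912 = 2^5  *  3^1 * 13^1*419^1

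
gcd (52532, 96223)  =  1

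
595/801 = 595/801 =0.74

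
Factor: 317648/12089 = 2^4*7^( - 1 )*11^( - 1 )*157^(  -  1) * 19853^1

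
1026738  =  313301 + 713437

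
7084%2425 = 2234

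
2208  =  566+1642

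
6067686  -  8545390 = - 2477704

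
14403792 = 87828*164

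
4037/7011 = 4037/7011 =0.58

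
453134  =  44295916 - 43842782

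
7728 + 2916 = 10644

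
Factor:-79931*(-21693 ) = 3^1*7^1*67^1*1033^1*1193^1= 1733943183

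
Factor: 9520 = 2^4 * 5^1*7^1 * 17^1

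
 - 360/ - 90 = 4/1 = 4.00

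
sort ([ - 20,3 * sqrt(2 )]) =[ - 20 , 3*sqrt( 2)]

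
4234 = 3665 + 569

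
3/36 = 1/12  =  0.08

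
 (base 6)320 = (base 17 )71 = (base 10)120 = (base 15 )80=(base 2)1111000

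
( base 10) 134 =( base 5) 1014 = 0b10000110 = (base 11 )112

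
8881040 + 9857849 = 18738889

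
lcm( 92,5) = 460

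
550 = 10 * 55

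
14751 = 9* 1639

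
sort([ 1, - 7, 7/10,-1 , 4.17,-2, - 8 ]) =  [ - 8  , - 7, - 2, - 1, 7/10, 1,  4.17 ]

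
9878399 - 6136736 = 3741663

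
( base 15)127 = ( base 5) 2022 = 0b100000110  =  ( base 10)262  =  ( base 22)bk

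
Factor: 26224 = 2^4* 11^1*149^1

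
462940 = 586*790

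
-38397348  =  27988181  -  66385529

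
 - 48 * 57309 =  - 2750832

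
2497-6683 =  - 4186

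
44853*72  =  3229416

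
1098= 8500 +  - 7402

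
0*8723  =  0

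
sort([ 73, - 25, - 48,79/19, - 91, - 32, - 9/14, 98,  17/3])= [  -  91 , - 48, - 32, - 25, - 9/14,79/19,17/3, 73,98 ] 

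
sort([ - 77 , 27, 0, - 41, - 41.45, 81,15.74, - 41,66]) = [ - 77, - 41.45, -41,-41,0 , 15.74,27,66, 81]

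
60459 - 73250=-12791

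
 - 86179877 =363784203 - 449964080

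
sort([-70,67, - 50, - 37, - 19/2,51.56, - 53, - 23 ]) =[ - 70, - 53 , - 50, - 37,- 23,  -  19/2,51.56,67] 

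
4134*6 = 24804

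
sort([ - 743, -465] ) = [-743, - 465]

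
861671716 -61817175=799854541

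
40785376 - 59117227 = -18331851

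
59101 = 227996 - 168895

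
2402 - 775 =1627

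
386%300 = 86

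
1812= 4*453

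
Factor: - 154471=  - 113^1*1367^1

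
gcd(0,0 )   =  0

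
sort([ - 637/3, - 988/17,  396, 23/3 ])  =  [ - 637/3, - 988/17, 23/3, 396]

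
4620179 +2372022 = 6992201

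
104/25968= 13/3246=0.00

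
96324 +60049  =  156373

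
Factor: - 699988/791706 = - 349994/395853 = - 2^1*3^( - 1) * 23^( - 1)  *  103^1*1699^1 *5737^ ( - 1 )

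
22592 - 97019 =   -  74427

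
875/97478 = 875/97478 =0.01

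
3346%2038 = 1308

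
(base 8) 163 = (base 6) 311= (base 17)6D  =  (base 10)115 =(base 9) 137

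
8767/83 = 105 + 52/83= 105.63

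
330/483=110/161=0.68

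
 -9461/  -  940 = 10 + 61/940 = 10.06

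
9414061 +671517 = 10085578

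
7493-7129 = 364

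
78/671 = 78/671  =  0.12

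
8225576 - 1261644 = 6963932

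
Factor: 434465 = 5^1*31^1  *2803^1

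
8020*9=72180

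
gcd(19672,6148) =4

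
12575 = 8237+4338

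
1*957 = 957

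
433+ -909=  - 476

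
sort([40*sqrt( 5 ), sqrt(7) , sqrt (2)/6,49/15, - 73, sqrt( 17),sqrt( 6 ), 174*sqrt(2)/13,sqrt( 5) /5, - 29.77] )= [ - 73 , - 29.77, sqrt(2 )/6,sqrt( 5)/5 , sqrt(6),sqrt( 7),49/15,sqrt( 17) , 174*sqrt( 2 ) /13,40 * sqrt( 5) ]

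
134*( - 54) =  - 7236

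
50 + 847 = 897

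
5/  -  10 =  - 1/2 = - 0.50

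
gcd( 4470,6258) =894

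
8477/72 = 117 + 53/72  =  117.74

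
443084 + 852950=1296034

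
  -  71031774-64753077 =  - 135784851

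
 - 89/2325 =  - 1+ 2236/2325= - 0.04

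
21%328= 21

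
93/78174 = 31/26058= 0.00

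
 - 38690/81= - 478 + 28/81  =  - 477.65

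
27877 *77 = 2146529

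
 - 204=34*( - 6)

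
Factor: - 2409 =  - 3^1 * 11^1*73^1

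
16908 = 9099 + 7809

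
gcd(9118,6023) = 1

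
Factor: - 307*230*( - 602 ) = 42507220= 2^2* 5^1*7^1 *23^1*43^1*307^1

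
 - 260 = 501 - 761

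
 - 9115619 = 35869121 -44984740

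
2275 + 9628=11903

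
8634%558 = 264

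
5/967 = 5/967 = 0.01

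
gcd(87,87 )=87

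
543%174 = 21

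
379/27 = 379/27  =  14.04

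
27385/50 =547 + 7/10 = 547.70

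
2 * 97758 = 195516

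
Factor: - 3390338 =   -  2^1*7^1*23^1*10529^1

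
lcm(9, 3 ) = 9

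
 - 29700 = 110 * (  -  270)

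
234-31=203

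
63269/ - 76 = -833+39/76=- 832.49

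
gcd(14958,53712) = 18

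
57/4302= 19/1434 = 0.01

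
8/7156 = 2/1789 = 0.00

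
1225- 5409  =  - 4184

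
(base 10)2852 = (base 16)B24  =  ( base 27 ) 3OH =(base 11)2163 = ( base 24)4MK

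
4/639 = 4/639= 0.01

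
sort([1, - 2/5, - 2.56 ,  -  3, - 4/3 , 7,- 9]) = [ - 9, - 3,-2.56, - 4/3, - 2/5,1,  7 ]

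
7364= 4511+2853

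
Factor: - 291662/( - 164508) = 2^ ( - 1)*3^(-1)*7^1* 83^1 *251^1*13709^( - 1 ) =145831/82254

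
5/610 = 1/122  =  0.01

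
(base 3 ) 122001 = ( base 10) 460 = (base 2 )111001100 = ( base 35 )D5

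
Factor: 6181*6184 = 2^3*7^1*773^1 * 883^1  =  38223304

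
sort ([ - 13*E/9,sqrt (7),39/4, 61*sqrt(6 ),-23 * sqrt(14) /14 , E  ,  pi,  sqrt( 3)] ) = [ - 23*sqrt( 14)/14, - 13*E/9,sqrt(3 ), sqrt (7) , E,pi,  39/4, 61*sqrt( 6 )]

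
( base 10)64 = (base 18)3A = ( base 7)121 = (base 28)28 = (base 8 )100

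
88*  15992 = 1407296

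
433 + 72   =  505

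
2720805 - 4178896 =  - 1458091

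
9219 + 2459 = 11678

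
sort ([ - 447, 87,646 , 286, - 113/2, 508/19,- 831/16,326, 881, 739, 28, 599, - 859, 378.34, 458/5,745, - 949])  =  [ - 949, - 859, - 447, - 113/2, - 831/16, 508/19, 28, 87, 458/5, 286, 326, 378.34,599, 646 , 739,745 , 881 ]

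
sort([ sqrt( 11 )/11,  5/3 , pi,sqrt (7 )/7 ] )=[sqrt( 11 )/11 , sqrt(7) /7,5/3,pi ] 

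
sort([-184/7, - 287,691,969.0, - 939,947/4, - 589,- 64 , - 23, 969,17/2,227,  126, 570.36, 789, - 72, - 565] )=[ - 939, - 589,  -  565, - 287 , - 72 , - 64, - 184/7, - 23, 17/2 , 126,  227,947/4, 570.36, 691,789,969.0,  969]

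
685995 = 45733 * 15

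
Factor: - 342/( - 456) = 2^( - 2)*3^1 = 3/4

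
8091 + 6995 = 15086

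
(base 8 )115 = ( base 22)3b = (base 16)4D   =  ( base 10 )77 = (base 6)205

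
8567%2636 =659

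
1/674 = 1/674 = 0.00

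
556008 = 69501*8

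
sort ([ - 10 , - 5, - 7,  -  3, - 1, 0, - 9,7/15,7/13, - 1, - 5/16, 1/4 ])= [ - 10,-9, - 7,-5, - 3, - 1, - 1, - 5/16,0, 1/4,7/15,7/13] 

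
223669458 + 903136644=1126806102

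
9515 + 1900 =11415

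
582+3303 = 3885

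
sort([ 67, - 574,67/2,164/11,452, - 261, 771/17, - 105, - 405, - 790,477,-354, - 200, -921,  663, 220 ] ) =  [- 921, - 790 , - 574 , - 405, - 354,  -  261,-200, - 105, 164/11 , 67/2, 771/17, 67,220, 452,477,663 ]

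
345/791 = 345/791 = 0.44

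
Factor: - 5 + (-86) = -91= -  7^1 * 13^1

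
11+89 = 100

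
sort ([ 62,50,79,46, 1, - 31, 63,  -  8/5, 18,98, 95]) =[ - 31, - 8/5, 1, 18,46,50,  62,63, 79,  95,98]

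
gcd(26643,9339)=3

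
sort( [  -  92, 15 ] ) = [-92, 15] 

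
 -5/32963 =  - 1 + 32958/32963 = - 0.00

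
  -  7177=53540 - 60717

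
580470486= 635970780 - 55500294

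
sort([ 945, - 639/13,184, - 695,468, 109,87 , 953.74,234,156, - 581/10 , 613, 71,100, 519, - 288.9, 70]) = [ - 695,-288.9, - 581/10, - 639/13,  70,71,87, 100 , 109,156, 184, 234, 468,519,613, 945,953.74]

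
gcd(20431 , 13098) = 1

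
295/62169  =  295/62169= 0.00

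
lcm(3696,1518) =85008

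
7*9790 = 68530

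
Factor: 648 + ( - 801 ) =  -3^2*17^1 = - 153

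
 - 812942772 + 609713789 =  - 203228983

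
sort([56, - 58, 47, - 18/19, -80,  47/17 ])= [ - 80, - 58, - 18/19, 47/17, 47, 56]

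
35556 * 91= 3235596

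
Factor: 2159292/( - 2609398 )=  - 2^1 *3^1*11^( - 1 ) * 17^( - 1)*103^1*1747^1*6977^( - 1)= - 1079646/1304699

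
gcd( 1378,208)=26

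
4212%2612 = 1600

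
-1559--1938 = 379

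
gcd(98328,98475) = 3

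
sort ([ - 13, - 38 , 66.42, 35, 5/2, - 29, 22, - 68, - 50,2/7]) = [-68, - 50, - 38, - 29,  -  13,2/7, 5/2, 22, 35 , 66.42 ] 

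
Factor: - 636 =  -2^2 *3^1*53^1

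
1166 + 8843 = 10009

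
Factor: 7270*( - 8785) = -2^1*5^2*7^1*251^1 * 727^1 = - 63866950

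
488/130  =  3 + 49/65 = 3.75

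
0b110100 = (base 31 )1l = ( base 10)52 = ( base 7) 103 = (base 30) 1M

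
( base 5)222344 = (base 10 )7849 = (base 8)17251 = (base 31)856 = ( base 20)JC9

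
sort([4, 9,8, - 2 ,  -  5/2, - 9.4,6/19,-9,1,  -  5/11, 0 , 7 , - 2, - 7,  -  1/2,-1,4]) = [- 9.4,  -  9, - 7,- 5/2,- 2, - 2,- 1, - 1/2,- 5/11,  0,6/19,1, 4, 4,7,8,9 ] 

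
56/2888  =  7/361 = 0.02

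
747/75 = 9 + 24/25=9.96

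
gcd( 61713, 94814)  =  1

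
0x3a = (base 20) 2i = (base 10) 58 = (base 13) 46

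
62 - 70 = -8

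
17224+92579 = 109803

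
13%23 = 13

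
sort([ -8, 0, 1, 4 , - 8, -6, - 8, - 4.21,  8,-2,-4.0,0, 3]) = [-8, -8,- 8, - 6, - 4.21,-4.0, - 2, 0,0, 1,3,  4, 8]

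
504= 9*56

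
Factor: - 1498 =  - 2^1 * 7^1*107^1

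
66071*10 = 660710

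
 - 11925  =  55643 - 67568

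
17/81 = 17/81=0.21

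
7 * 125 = 875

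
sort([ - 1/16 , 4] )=[ - 1/16 , 4 ]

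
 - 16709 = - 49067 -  - 32358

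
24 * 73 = 1752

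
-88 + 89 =1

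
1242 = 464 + 778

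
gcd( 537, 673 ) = 1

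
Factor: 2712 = 2^3*3^1*113^1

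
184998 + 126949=311947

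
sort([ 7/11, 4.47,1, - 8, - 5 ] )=[ - 8, - 5,7/11 , 1 , 4.47]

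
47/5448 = 47/5448 = 0.01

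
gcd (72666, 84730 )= 2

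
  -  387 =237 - 624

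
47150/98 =23575/49=481.12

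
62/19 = 3 + 5/19 = 3.26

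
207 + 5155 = 5362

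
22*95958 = 2111076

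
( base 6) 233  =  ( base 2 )1011101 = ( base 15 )63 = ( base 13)72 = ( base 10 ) 93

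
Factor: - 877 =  - 877^1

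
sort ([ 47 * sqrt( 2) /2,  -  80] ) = [ -80,47*sqrt(2) /2 ] 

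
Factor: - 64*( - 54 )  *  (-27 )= -2^7 *3^6=- 93312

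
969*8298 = 8040762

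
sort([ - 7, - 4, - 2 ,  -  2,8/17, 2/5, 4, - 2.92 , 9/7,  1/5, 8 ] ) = [ - 7,-4, - 2.92, - 2, - 2,1/5, 2/5,8/17, 9/7,4,8 ] 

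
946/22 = 43 = 43.00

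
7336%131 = 0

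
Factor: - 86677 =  - 86677^1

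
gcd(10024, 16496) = 8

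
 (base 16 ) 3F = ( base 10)63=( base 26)2B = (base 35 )1s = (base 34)1t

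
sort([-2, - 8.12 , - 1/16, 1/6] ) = [  -  8.12 , - 2, - 1/16, 1/6]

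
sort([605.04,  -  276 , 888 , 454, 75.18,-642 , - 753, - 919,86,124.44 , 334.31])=[ - 919,  -  753, - 642, - 276,75.18, 86,124.44 , 334.31 , 454,  605.04,888 ] 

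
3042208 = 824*3692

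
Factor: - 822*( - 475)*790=2^2*3^1*5^3*19^1 * 79^1*137^1 = 308455500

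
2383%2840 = 2383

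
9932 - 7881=2051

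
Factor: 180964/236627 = 2^2*7^1*23^1*281^1*236627^(-1) 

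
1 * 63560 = 63560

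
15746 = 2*7873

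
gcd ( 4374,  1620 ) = 162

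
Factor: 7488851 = 73^1  *102587^1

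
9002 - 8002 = 1000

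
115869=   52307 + 63562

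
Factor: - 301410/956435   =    -  306/971=- 2^1*3^2 * 17^1 *971^( - 1 ) 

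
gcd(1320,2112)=264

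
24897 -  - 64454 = 89351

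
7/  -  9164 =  - 7/9164 = - 0.00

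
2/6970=1/3485 = 0.00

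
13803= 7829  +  5974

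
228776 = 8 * 28597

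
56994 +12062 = 69056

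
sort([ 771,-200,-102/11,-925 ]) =[-925,-200, - 102/11,  771 ]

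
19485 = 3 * 6495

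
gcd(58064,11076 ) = 4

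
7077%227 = 40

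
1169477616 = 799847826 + 369629790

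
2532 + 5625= 8157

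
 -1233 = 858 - 2091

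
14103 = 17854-3751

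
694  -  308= 386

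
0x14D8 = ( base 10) 5336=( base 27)78H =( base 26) 7n6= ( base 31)5h4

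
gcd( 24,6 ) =6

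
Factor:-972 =  -  2^2*3^5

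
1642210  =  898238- - 743972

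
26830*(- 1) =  - 26830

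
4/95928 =1/23982 = 0.00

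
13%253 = 13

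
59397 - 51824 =7573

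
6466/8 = 3233/4= 808.25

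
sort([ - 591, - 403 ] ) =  [ - 591 , - 403 ]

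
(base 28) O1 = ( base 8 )1241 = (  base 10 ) 673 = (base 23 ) 166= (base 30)MD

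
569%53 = 39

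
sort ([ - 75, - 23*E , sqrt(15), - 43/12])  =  [-75, - 23*E,  -  43/12 , sqrt(15)] 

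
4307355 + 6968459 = 11275814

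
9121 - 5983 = 3138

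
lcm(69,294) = 6762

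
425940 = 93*4580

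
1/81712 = 1/81712 = 0.00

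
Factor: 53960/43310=2^2*19^1*61^(-1) = 76/61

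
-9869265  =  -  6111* 1615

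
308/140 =11/5 = 2.20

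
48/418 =24/209  =  0.11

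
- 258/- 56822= 129/28411 = 0.00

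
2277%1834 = 443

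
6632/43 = 154 + 10/43 = 154.23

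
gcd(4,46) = 2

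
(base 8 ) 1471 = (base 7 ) 2256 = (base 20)215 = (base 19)258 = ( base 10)825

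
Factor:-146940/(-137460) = 31/29 = 29^( - 1 )*31^1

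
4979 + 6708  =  11687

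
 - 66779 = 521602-588381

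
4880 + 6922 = 11802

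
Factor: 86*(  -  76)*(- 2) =2^4*19^1*43^1 = 13072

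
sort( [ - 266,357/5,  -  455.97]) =[ - 455.97, - 266,357/5 ]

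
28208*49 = 1382192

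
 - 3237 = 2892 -6129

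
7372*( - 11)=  - 81092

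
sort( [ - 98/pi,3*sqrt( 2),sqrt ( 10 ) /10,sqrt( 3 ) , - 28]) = [ - 98/pi, - 28,sqrt( 10)/10,sqrt( 3 ), 3*sqrt ( 2)] 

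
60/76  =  15/19 = 0.79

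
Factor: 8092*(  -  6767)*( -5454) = 2^3* 3^3*7^1*17^2 * 67^1*101^2=298653208056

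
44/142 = 22/71  =  0.31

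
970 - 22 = 948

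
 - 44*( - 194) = 8536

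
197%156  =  41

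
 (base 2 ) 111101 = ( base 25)2b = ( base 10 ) 61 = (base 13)49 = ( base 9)67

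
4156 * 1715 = 7127540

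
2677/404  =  2677/404 = 6.63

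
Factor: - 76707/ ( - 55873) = 81/59 =3^4*59^( - 1 )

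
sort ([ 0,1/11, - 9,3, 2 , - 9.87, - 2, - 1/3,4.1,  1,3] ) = [-9.87, - 9, - 2, - 1/3,0,1/11, 1, 2,  3,  3,  4.1]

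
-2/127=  - 1 + 125/127 = - 0.02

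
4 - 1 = 3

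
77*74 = 5698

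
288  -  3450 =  - 3162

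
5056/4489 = 1 + 567/4489 = 1.13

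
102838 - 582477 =-479639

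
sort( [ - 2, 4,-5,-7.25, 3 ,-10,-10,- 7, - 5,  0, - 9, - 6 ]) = [ - 10,-10, - 9, - 7.25, - 7, - 6, - 5, - 5, - 2, 0, 3,4]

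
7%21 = 7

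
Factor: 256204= 2^2*13^2 * 379^1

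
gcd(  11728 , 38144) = 16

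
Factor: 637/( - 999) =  - 3^(  -  3) * 7^2*13^1*37^ (  -  1)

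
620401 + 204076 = 824477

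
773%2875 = 773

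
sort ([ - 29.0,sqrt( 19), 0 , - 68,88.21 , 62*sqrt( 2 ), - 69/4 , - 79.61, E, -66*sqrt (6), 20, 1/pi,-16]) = [ - 66*sqrt (6 ),-79.61, - 68, - 29.0,  -  69/4, - 16,  0,1/pi, E,  sqrt( 19),20, 62*sqrt( 2) , 88.21 ]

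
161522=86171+75351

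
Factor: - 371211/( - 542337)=123737/180779 =123737^1*180779^( - 1)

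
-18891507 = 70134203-89025710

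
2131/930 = 2131/930 = 2.29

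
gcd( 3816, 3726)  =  18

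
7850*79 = 620150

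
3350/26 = 1675/13 =128.85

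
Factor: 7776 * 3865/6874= 2^4*3^5*5^1 * 7^ (- 1)*491^( - 1)*773^1=15027120/3437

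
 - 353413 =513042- 866455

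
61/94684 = 61/94684 = 0.00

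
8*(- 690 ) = -5520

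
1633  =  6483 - 4850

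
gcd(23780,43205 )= 5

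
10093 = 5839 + 4254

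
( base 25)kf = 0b1000000011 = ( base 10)515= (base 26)jl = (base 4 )20003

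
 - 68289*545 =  - 37217505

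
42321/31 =42321/31 = 1365.19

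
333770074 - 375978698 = -42208624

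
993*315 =312795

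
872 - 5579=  - 4707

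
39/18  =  2 + 1/6 = 2.17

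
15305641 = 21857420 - 6551779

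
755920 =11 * 68720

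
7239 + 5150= 12389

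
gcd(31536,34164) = 2628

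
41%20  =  1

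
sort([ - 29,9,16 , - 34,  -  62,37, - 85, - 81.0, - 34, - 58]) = [ - 85, - 81.0, -62, - 58, -34, - 34, - 29 , 9,16,37]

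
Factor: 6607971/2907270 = 2^( - 1 ) *5^( - 1 )*197^1*3727^1*32303^(-1 ) = 734219/323030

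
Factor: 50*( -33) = -1650=- 2^1*3^1*5^2*11^1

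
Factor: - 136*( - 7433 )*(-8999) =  - 9096981112 = -  2^3*17^1 * 7433^1*8999^1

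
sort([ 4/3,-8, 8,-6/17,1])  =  [-8, - 6/17, 1, 4/3, 8]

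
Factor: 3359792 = 2^4*209987^1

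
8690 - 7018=1672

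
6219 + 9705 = 15924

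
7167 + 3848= 11015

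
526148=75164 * 7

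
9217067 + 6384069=15601136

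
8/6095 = 8/6095 = 0.00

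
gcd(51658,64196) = 2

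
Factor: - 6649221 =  - 3^1 * 19^1*31^1 * 53^1 *71^1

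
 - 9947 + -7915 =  - 17862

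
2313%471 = 429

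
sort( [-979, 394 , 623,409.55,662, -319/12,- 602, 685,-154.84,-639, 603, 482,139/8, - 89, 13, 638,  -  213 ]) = [ -979, - 639,- 602, - 213, - 154.84  , - 89, - 319/12, 13,  139/8, 394,409.55,482, 603, 623,  638, 662, 685 ]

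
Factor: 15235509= 3^1*  5078503^1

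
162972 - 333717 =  - 170745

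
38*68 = 2584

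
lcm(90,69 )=2070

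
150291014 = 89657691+60633323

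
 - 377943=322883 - 700826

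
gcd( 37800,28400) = 200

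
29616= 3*9872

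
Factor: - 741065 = -5^1*13^2*877^1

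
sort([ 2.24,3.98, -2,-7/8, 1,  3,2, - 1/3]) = [ -2, - 7/8, - 1/3, 1,2,2.24, 3, 3.98]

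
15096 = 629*24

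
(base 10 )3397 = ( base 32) 3a5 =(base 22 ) 709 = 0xD45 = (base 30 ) 3N7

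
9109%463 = 312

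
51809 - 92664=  - 40855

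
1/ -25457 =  - 1/25457 = - 0.00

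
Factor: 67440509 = 67440509^1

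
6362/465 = 6362/465 = 13.68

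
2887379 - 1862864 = 1024515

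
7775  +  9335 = 17110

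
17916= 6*2986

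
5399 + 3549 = 8948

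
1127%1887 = 1127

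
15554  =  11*1414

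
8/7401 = 8/7401 = 0.00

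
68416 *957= 65474112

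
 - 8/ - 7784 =1/973 = 0.00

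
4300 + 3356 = 7656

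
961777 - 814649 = 147128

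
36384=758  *48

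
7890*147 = 1159830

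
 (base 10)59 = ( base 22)2F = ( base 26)27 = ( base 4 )323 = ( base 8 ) 73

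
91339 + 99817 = 191156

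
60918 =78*781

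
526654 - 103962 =422692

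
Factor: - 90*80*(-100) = 720000 = 2^7*3^2*5^4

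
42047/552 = 42047/552  =  76.17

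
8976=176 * 51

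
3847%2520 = 1327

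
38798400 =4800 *8083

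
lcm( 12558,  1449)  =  37674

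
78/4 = 39/2  =  19.50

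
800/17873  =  800/17873 = 0.04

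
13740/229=60 = 60.00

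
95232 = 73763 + 21469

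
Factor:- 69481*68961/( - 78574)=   2^(- 1 )*3^1*17^( - 1)*127^1*181^1* 2311^ ( - 1 )*69481^1 = 4791479241/78574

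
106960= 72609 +34351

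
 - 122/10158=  - 61/5079 = - 0.01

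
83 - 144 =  - 61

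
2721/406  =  6 + 285/406=6.70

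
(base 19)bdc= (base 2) 1000010000110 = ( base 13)1C05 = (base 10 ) 4230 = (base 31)4ce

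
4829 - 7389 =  - 2560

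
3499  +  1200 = 4699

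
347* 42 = 14574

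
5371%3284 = 2087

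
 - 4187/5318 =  - 1 + 1131/5318 = -0.79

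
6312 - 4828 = 1484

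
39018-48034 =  - 9016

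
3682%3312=370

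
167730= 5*33546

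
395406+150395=545801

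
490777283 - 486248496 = 4528787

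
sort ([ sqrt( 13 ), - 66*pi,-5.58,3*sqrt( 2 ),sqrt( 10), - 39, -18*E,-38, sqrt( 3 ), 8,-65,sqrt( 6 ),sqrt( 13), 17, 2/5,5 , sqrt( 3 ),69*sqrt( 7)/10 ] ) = [ - 66*pi, - 65, - 18*E,-39 , - 38, - 5.58,2/5,sqrt( 3 ),sqrt( 3),sqrt( 6), sqrt( 10) , sqrt ( 13),sqrt ( 13), 3*sqrt (2 ), 5, 8,17,69 * sqrt( 7)/10]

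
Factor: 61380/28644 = 3^1*5^1*7^ (  -  1)  =  15/7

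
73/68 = 1 + 5/68 = 1.07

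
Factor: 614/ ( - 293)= -2^1*293^( - 1)*307^1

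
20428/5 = 20428/5 = 4085.60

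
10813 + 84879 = 95692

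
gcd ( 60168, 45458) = 2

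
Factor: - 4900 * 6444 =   -  2^4 * 3^2*5^2 * 7^2*179^1 = - 31575600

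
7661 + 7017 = 14678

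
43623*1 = 43623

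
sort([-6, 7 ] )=[ -6,7 ] 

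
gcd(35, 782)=1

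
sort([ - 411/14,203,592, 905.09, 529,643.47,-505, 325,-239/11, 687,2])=[ - 505, - 411/14, - 239/11, 2,203,325, 529, 592,  643.47, 687,905.09 ] 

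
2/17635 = 2/17635 = 0.00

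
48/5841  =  16/1947 =0.01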